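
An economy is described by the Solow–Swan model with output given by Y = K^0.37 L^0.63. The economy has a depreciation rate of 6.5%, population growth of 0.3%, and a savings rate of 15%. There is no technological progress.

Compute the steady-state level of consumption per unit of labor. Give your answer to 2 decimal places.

In steady state, investment equals break-even investment: s·k^α = (n + δ)·k.
Dividing both sides by k: k^(1−α) = s / (n + δ).
k^0.63 = 0.15 / (0.003 + 0.065) = 0.15 / 0.068 = 2.2059
k* = 2.2059^(1/0.63) ≈ 3.5105
y* = (k*)^α = 3.5105^0.37 ≈ 1.5914
c* = (1 − s)·y* = (1 − 0.15) × 1.5914 ≈ 1.3527

c* ≈ 1.35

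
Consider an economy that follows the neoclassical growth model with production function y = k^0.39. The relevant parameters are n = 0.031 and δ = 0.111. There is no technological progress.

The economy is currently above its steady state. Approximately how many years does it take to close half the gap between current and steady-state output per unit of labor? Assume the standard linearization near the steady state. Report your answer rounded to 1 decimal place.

t_½ ≈ 8.0 years

Near the steady state the convergence rate is λ = (1 − α)(n + δ).
λ = (1 − 0.39) × 0.142 = 0.61 × 0.142 = 0.08662
Half-life = ln 2 / λ = 0.6931 / 0.08662 ≈ 8.00 years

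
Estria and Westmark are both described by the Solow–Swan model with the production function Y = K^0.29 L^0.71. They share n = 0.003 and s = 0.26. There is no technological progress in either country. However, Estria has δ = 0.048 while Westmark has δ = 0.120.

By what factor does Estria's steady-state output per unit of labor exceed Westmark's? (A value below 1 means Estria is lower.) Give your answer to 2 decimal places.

Steady-state y* = [s/(n + δ)]^(α/(1−α)), so the ratio is [ (s_E/(n + δ)_E) / (s_W/(n + δ)_W) ]^0.4085.
s_E/(n + δ)_E = 0.26/0.051 = 5.0980; s_W/(n + δ)_W = 0.26/0.123 = 2.1138.
Ratio = (5.0980/2.1138)^0.4085 = 2.4118^0.4085 ≈ 1.4328

ratio ≈ 1.43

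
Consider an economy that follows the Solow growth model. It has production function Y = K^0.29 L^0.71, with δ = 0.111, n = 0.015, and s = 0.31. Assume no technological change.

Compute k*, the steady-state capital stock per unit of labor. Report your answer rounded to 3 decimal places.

k* ≈ 3.554

Steady state requires s·f(k) = (n + δ)·k, i.e. s·k^α = (n + δ)·k.
Rearranging, k^(1−α) = s / (n + δ).
k^0.71 = 0.31 / (0.015 + 0.111) = 0.31 / 0.126 = 2.4603
k* = 2.4603^(1/0.71) ≈ 3.5538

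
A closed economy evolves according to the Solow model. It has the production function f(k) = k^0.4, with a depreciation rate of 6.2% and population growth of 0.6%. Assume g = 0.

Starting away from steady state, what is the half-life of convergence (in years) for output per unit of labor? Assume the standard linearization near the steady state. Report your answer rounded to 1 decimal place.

t_½ ≈ 17.0 years

Near the steady state the convergence rate is λ = (1 − α)(n + δ).
λ = (1 − 0.4) × 0.068 = 0.6 × 0.068 = 0.0408
Half-life = ln 2 / λ = 0.6931 / 0.0408 ≈ 16.99 years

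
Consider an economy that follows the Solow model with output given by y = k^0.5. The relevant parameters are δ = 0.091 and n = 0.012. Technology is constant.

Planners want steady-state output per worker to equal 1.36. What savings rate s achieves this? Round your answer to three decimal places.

s ≈ 0.140

At the steady state, Δk = 0, so s·k^α = (n + δ)·k.
Since y* = [s/(n + δ)]^(α/(1−α)), we have s/(n + δ) = (y*)^((1−α)/α) = 1.36^1 = 1.3600.
Therefore s = 1.3600 × (n + δ) = 1.3600 × 0.103 = 0.1401.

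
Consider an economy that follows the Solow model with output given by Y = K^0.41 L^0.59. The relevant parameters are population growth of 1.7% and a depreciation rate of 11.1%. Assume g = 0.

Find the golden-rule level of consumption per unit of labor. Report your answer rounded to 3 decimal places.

c_gold ≈ 1.325

At the golden rule, f'(k) = n + δ, so α·k^(α−1) = n + δ and k_gold = (α/(n + δ))^(1/(1−α)).
k_gold = (0.41/0.128)^(1/0.59) = 3.2031^1.6949 ≈ 7.1927
c_gold = f(k_gold) − (n + δ)·k_gold = 2.2456 − 0.128×7.1927 ≈ 1.3249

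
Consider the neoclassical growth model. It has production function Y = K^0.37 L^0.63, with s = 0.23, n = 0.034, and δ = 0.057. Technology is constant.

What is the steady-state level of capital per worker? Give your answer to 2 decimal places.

k* = 4.36

In steady state, investment equals break-even investment: s·k^α = (n + δ)·k.
Dividing both sides by k: k^(1−α) = s / (n + δ).
k^0.63 = 0.23 / (0.034 + 0.057) = 0.23 / 0.091 = 2.5275
k* = 2.5275^(1/0.63) ≈ 4.3570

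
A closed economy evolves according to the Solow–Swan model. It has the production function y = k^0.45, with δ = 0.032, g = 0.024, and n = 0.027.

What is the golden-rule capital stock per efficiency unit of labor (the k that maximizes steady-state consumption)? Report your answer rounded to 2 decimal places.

The golden rule sets f'(k) = n + g + δ, i.e. α·k^(α−1) = n + g + δ.
So k^(1−α) = α / (n + g + δ) = 0.45 / 0.083 = 5.4217.
k_gold = 5.4217^(1/0.55) ≈ 21.6168

k_gold ≈ 21.62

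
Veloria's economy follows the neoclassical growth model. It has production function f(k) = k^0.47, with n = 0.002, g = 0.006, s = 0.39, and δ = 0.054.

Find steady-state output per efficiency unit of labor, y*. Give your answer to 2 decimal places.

Steady state requires s·f(k) = (n + g + δ)·k, i.e. s·k^α = (n + g + δ)·k.
Rearranging, k^(1−α) = s / (n + g + δ).
k^0.53 = 0.39 / (0.002 + 0.006 + 0.054) = 0.39 / 0.062 = 6.2903
k* = 6.2903^(1/0.53) ≈ 32.1312
y* = (k*)^α = 32.1312^0.47 ≈ 5.1081

y* = 5.11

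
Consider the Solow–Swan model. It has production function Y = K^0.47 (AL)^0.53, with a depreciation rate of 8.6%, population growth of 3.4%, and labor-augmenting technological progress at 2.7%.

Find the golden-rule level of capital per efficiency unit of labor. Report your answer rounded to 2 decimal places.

The golden rule sets f'(k) = n + g + δ, i.e. α·k^(α−1) = n + g + δ.
So k^(1−α) = α / (n + g + δ) = 0.47 / 0.147 = 3.1973.
k_gold = 3.1973^(1/0.53) ≈ 8.9623

k_gold ≈ 8.96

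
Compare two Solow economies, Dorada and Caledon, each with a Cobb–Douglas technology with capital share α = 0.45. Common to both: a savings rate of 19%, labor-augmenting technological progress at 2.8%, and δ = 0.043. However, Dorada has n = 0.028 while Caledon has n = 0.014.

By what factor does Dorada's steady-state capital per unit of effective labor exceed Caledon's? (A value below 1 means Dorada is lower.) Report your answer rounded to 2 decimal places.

ratio ≈ 0.76

Steady-state k* = [s/(n + g + δ)]^(1/(1−α)), so the ratio is [ (s_D/(n + g + δ)_D) / (s_C/(n + g + δ)_C) ]^1.8182.
s_D/(n + g + δ)_D = 0.19/0.099 = 1.9192; s_C/(n + g + δ)_C = 0.19/0.085 = 2.2353.
Ratio = (1.9192/2.2353)^1.8182 = 0.8586^1.8182 ≈ 0.7579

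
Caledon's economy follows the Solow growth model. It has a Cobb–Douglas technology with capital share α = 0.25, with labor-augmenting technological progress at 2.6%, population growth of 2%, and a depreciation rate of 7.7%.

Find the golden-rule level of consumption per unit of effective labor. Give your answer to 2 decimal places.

c_gold ≈ 0.95

At the golden rule, f'(k) = n + g + δ, so α·k^(α−1) = n + g + δ and k_gold = (α/(n + g + δ))^(1/(1−α)).
k_gold = (0.25/0.123)^(1/0.75) = 2.0325^1.3333 ≈ 2.5745
c_gold = f(k_gold) − (n + g + δ)·k_gold = 1.2667 − 0.123×2.5745 ≈ 0.9500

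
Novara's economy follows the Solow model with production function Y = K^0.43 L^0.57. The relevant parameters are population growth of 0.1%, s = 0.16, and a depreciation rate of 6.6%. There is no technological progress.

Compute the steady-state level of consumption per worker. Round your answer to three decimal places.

c* ≈ 1.620

Steady state requires s·f(k) = (n + δ)·k, i.e. s·k^α = (n + δ)·k.
Dividing both sides by k: k^(1−α) = s / (n + δ).
k^0.57 = 0.16 / (0.001 + 0.066) = 0.16 / 0.067 = 2.3881
k* = 2.3881^(1/0.57) ≈ 4.6052
y* = (k*)^α = 4.6052^0.43 ≈ 1.9284
c* = (1 − s)·y* = (1 − 0.16) × 1.9284 ≈ 1.6199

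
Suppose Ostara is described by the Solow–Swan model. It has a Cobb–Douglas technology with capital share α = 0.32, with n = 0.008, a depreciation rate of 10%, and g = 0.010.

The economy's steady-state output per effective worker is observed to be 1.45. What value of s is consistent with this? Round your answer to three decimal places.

s ≈ 0.260

Steady state requires s·f(k) = (n + g + δ)·k, i.e. s·k^α = (n + g + δ)·k.
Since y* = [s/(n + g + δ)]^(α/(1−α)), we have s/(n + g + δ) = (y*)^((1−α)/α) = 1.45^2.125 = 2.2025.
Therefore s = 2.2025 × (n + g + δ) = 2.2025 × 0.118 = 0.2599.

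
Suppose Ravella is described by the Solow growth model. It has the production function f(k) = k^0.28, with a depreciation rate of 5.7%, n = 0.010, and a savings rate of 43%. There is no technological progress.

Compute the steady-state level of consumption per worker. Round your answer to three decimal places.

c* = 1.175

In steady state, investment equals break-even investment: s·k^α = (n + δ)·k.
Rearranging, k^(1−α) = s / (n + δ).
k^0.72 = 0.43 / (0.010 + 0.057) = 0.43 / 0.067 = 6.4179
k* = 6.4179^(1/0.72) ≈ 13.2245
y* = (k*)^α = 13.2245^0.28 ≈ 2.0606
c* = (1 − s)·y* = (1 − 0.43) × 2.0606 ≈ 1.1745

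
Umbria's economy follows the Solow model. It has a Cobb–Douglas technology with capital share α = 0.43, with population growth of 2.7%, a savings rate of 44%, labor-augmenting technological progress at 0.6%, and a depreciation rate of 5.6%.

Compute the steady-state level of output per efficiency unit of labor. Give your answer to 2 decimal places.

In steady state, investment equals break-even investment: s·k^α = (n + g + δ)·k.
Dividing both sides by k: k^(1−α) = s / (n + g + δ).
k^0.57 = 0.44 / (0.027 + 0.006 + 0.056) = 0.44 / 0.089 = 4.9438
k* = 4.9438^(1/0.57) ≈ 16.5063
y* = (k*)^α = 16.5063^0.43 ≈ 3.3388

y* ≈ 3.34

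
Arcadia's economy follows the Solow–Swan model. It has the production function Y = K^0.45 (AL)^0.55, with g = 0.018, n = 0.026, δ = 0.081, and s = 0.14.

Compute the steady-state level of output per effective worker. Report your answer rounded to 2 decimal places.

y* = 1.10

Steady state requires s·f(k) = (n + g + δ)·k, i.e. s·k^α = (n + g + δ)·k.
Rearranging, k^(1−α) = s / (n + g + δ).
k^0.55 = 0.14 / (0.026 + 0.018 + 0.081) = 0.14 / 0.125 = 1.1200
k* = 1.1200^(1/0.55) ≈ 1.2288
y* = (k*)^α = 1.2288^0.45 ≈ 1.0972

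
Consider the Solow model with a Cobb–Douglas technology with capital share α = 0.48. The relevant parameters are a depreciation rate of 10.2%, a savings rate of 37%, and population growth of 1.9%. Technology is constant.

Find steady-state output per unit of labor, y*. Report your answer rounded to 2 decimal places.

y* = 2.81

In steady state, investment equals break-even investment: s·k^α = (n + δ)·k.
Dividing both sides by k: k^(1−α) = s / (n + δ).
k^0.52 = 0.37 / (0.019 + 0.102) = 0.37 / 0.121 = 3.0579
k* = 3.0579^(1/0.52) ≈ 8.5804
y* = (k*)^α = 8.5804^0.48 ≈ 2.8060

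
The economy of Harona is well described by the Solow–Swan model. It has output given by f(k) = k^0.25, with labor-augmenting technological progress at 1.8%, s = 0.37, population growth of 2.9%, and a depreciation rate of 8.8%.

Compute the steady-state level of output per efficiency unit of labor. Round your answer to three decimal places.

In steady state, investment equals break-even investment: s·k^α = (n + g + δ)·k.
Rearranging, k^(1−α) = s / (n + g + δ).
k^0.75 = 0.37 / (0.029 + 0.018 + 0.088) = 0.37 / 0.135 = 2.7407
k* = 2.7407^(1/0.75) ≈ 3.8354
y* = (k*)^α = 3.8354^0.25 ≈ 1.3994

y* ≈ 1.399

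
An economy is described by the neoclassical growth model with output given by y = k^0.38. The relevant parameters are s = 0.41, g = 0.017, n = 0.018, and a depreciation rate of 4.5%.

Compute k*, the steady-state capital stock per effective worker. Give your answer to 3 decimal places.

k* ≈ 13.953

In steady state, investment equals break-even investment: s·k^α = (n + g + δ)·k.
Dividing both sides by k: k^(1−α) = s / (n + g + δ).
k^0.62 = 0.41 / (0.018 + 0.017 + 0.045) = 0.41 / 0.080 = 5.1250
k* = 5.1250^(1/0.62) ≈ 13.9530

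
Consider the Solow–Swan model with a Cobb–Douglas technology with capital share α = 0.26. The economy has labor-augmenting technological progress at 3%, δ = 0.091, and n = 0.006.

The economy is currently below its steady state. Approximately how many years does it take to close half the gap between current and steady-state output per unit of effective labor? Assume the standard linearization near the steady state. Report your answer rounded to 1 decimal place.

Near the steady state the convergence rate is λ = (1 − α)(n + g + δ).
λ = (1 − 0.26) × 0.127 = 0.74 × 0.127 = 0.09398
Half-life = ln 2 / λ = 0.6931 / 0.09398 ≈ 7.37 years

t_½ ≈ 7.4 years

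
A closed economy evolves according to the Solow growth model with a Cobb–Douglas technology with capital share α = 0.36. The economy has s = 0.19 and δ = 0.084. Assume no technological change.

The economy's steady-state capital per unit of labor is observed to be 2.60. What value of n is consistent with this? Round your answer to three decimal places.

Steady state requires s·f(k) = (n + δ)·k, i.e. s·k^α = (n + δ)·k.
So s / (n + δ) = (k*)^(1−α) = 2.60^0.64 = 1.8432.
Therefore n + δ = s / 1.8432 = 0.19 / 1.8432 = 0.1031, so n = 0.1031 − 0.084 = 0.0191.

n ≈ 0.019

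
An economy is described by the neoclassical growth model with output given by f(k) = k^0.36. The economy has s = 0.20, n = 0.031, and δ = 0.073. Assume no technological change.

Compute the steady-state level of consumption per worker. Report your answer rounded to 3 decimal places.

c* = 1.156

In steady state, investment equals break-even investment: s·k^α = (n + δ)·k.
Rearranging, k^(1−α) = s / (n + δ).
k^0.64 = 0.20 / (0.031 + 0.073) = 0.20 / 0.104 = 1.9231
k* = 1.9231^(1/0.64) ≈ 2.7781
y* = (k*)^α = 2.7781^0.36 ≈ 1.4446
c* = (1 − s)·y* = (1 − 0.20) × 1.4446 ≈ 1.1557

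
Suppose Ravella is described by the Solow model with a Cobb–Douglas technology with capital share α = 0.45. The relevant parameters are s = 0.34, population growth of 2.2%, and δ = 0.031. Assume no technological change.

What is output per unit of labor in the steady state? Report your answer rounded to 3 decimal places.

y* = 4.576

At the steady state, Δk = 0, so s·k^α = (n + δ)·k.
Dividing both sides by k: k^(1−α) = s / (n + δ).
k^0.55 = 0.34 / (0.022 + 0.031) = 0.34 / 0.053 = 6.4151
k* = 6.4151^(1/0.55) ≈ 29.3523
y* = (k*)^α = 29.3523^0.45 ≈ 4.5755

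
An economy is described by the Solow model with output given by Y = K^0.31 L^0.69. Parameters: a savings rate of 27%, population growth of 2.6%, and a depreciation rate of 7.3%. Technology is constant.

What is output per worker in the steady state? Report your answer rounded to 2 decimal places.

In steady state, investment equals break-even investment: s·k^α = (n + δ)·k.
Rearranging, k^(1−α) = s / (n + δ).
k^0.69 = 0.27 / (0.026 + 0.073) = 0.27 / 0.099 = 2.7273
k* = 2.7273^(1/0.69) ≈ 4.2805
y* = (k*)^α = 4.2805^0.31 ≈ 1.5695

y* ≈ 1.57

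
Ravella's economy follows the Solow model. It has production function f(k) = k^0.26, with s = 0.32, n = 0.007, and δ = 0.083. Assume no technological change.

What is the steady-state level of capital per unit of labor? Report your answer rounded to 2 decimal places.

At the steady state, Δk = 0, so s·k^α = (n + δ)·k.
Rearranging, k^(1−α) = s / (n + δ).
k^0.74 = 0.32 / (0.007 + 0.083) = 0.32 / 0.090 = 3.5556
k* = 3.5556^(1/0.74) ≈ 5.5524

k* ≈ 5.55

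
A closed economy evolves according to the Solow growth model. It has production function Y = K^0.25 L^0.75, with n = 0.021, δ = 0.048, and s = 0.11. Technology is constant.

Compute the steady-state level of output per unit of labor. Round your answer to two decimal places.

y* = 1.17

Steady state requires s·f(k) = (n + δ)·k, i.e. s·k^α = (n + δ)·k.
Dividing both sides by k: k^(1−α) = s / (n + δ).
k^0.75 = 0.11 / (0.021 + 0.048) = 0.11 / 0.069 = 1.5942
k* = 1.5942^(1/0.75) ≈ 1.8623
y* = (k*)^α = 1.8623^0.25 ≈ 1.1682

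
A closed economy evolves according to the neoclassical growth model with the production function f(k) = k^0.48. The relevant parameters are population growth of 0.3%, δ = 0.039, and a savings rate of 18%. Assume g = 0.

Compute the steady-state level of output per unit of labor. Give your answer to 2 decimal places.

y* ≈ 3.83

At the steady state, Δk = 0, so s·k^α = (n + δ)·k.
Dividing both sides by k: k^(1−α) = s / (n + δ).
k^0.52 = 0.18 / (0.003 + 0.039) = 0.18 / 0.042 = 4.2857
k* = 4.2857^(1/0.52) ≈ 16.4220
y* = (k*)^α = 16.4220^0.48 ≈ 3.8318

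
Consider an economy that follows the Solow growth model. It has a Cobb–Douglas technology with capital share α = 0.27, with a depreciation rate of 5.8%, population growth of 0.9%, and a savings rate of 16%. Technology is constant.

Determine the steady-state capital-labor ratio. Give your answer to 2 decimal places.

At the steady state, Δk = 0, so s·k^α = (n + δ)·k.
Rearranging, k^(1−α) = s / (n + δ).
k^0.73 = 0.16 / (0.009 + 0.058) = 0.16 / 0.067 = 2.3881
k* = 2.3881^(1/0.73) ≈ 3.2952

k* ≈ 3.30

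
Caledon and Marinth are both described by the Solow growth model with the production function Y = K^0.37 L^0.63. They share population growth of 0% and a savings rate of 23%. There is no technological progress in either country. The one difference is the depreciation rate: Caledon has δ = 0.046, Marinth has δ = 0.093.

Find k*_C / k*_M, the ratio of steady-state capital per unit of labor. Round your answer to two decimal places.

Steady-state k* = [s/(n + δ)]^(1/(1−α)), so the ratio is [ (s_C/(n + δ)_C) / (s_M/(n + δ)_M) ]^1.5873.
s_C/(n + δ)_C = 0.23/0.046 = 5.0000; s_M/(n + δ)_M = 0.23/0.093 = 2.4731.
Ratio = (5.0000/2.4731)^1.5873 = 2.0218^1.5873 ≈ 3.0570

ratio ≈ 3.06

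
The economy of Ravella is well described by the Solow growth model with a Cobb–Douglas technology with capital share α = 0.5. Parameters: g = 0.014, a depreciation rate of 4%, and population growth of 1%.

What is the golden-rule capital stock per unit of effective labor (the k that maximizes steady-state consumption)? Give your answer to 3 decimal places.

The golden rule sets f'(k) = n + g + δ, i.e. α·k^(α−1) = n + g + δ.
So k^(1−α) = α / (n + g + δ) = 0.5 / 0.064 = 7.8125.
k_gold = 7.8125^(1/0.5) ≈ 61.0352

k_gold ≈ 61.035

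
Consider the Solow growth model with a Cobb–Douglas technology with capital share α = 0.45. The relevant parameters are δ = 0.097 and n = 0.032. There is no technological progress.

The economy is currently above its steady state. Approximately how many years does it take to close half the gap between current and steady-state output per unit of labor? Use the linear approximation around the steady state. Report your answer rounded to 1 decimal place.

Near the steady state the convergence rate is λ = (1 − α)(n + δ).
λ = (1 − 0.45) × 0.129 = 0.55 × 0.129 = 0.07095
Half-life = ln 2 / λ = 0.6931 / 0.07095 ≈ 9.77 years

t_½ ≈ 9.8 years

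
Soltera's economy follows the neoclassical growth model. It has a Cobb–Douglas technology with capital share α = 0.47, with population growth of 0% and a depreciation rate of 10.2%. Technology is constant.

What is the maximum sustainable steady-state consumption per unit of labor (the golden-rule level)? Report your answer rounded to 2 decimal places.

At the golden rule, f'(k) = n + δ, so α·k^(α−1) = n + δ and k_gold = (α/(n + δ))^(1/(1−α)).
k_gold = (0.47/0.102)^(1/0.53) = 4.6078^1.8868 ≈ 17.8599
c_gold = f(k_gold) − (n + δ)·k_gold = 3.8760 − 0.102×17.8599 ≈ 2.0543

c_gold ≈ 2.05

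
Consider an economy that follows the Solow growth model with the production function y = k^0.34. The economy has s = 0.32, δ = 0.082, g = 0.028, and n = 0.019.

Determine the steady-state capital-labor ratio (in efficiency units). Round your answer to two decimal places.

In steady state, investment equals break-even investment: s·k^α = (n + g + δ)·k.
Rearranging, k^(1−α) = s / (n + g + δ).
k^0.66 = 0.32 / (0.019 + 0.028 + 0.082) = 0.32 / 0.129 = 2.4806
k* = 2.4806^(1/0.66) ≈ 3.9611

k* ≈ 3.96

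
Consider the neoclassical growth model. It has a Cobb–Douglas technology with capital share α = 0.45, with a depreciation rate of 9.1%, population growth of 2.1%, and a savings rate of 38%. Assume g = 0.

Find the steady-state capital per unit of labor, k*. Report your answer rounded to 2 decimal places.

At the steady state, Δk = 0, so s·k^α = (n + δ)·k.
Dividing both sides by k: k^(1−α) = s / (n + δ).
k^0.55 = 0.38 / (0.021 + 0.091) = 0.38 / 0.112 = 3.3929
k* = 3.3929^(1/0.55) ≈ 9.2188

k* = 9.22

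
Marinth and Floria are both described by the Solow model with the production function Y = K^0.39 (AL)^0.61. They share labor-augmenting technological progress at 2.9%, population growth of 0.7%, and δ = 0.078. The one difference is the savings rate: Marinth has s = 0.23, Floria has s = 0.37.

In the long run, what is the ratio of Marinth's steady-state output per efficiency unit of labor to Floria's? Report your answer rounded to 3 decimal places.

Steady-state y* = [s/(n + g + δ)]^(α/(1−α)), so the ratio is [ (s_M/(n + g + δ)_M) / (s_F/(n + g + δ)_F) ]^0.6393.
s_M/(n + g + δ)_M = 0.23/0.114 = 2.0175; s_F/(n + g + δ)_F = 0.37/0.114 = 3.2456.
Ratio = (2.0175/3.2456)^0.6393 = 0.6216^0.6393 ≈ 0.7379

ratio ≈ 0.738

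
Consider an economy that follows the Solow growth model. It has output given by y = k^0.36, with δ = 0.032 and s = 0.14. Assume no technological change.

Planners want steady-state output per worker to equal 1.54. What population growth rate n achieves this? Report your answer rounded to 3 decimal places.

n ≈ 0.033

In steady state, investment equals break-even investment: s·k^α = (n + δ)·k.
Since y* = [s/(n + δ)]^(α/(1−α)), we have s/(n + δ) = (y*)^((1−α)/α) = 1.54^1.7778 = 2.1546.
Therefore n + δ = s / 2.1546 = 0.14 / 2.1546 = 0.0650, so n = 0.0650 − 0.032 = 0.0330.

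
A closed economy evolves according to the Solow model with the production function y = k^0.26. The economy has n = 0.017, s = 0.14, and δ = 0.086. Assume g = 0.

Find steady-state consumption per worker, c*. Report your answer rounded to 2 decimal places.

Steady state requires s·f(k) = (n + δ)·k, i.e. s·k^α = (n + δ)·k.
Rearranging, k^(1−α) = s / (n + δ).
k^0.74 = 0.14 / (0.017 + 0.086) = 0.14 / 0.103 = 1.3592
k* = 1.3592^(1/0.74) ≈ 1.5140
y* = (k*)^α = 1.5140^0.26 ≈ 1.1139
c* = (1 − s)·y* = (1 − 0.14) × 1.1139 ≈ 0.9580

c* = 0.96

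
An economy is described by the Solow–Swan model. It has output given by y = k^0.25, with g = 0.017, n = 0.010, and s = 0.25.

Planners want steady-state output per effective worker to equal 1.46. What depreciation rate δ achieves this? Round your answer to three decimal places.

δ ≈ 0.053

At the steady state, Δk = 0, so s·k^α = (n + g + δ)·k.
Since y* = [s/(n + g + δ)]^(α/(1−α)), we have s/(n + g + δ) = (y*)^((1−α)/α) = 1.46^3 = 3.1121.
Therefore n + g + δ = s / 3.1121 = 0.25 / 3.1121 = 0.0803, so δ = 0.0803 − 0.027 = 0.0533.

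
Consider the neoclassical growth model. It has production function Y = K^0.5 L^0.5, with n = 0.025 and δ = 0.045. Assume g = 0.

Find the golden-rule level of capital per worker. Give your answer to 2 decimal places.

k_gold ≈ 51.02

The golden rule sets f'(k) = n + δ, i.e. α·k^(α−1) = n + δ.
So k^(1−α) = α / (n + δ) = 0.5 / 0.070 = 7.1429.
k_gold = 7.1429^(1/0.5) ≈ 51.0210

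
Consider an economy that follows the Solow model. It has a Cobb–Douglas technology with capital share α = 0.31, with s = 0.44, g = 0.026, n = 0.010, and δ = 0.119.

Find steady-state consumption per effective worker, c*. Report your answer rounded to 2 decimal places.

In steady state, investment equals break-even investment: s·k^α = (n + g + δ)·k.
Rearranging, k^(1−α) = s / (n + g + δ).
k^0.69 = 0.44 / (0.010 + 0.026 + 0.119) = 0.44 / 0.155 = 2.8387
k* = 2.8387^(1/0.69) ≈ 4.5362
y* = (k*)^α = 4.5362^0.31 ≈ 1.5980
c* = (1 − s)·y* = (1 − 0.44) × 1.5980 ≈ 0.8949

c* ≈ 0.89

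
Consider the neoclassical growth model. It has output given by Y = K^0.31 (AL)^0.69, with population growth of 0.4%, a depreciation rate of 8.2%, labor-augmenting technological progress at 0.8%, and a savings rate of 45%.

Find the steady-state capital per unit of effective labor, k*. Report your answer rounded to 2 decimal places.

At the steady state, Δk = 0, so s·k^α = (n + g + δ)·k.
Rearranging, k^(1−α) = s / (n + g + δ).
k^0.69 = 0.45 / (0.004 + 0.008 + 0.082) = 0.45 / 0.094 = 4.7872
k* = 4.7872^(1/0.69) ≈ 9.6744

k* = 9.67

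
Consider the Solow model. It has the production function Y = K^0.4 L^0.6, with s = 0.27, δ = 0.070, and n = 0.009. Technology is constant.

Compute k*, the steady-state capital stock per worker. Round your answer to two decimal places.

At the steady state, Δk = 0, so s·k^α = (n + δ)·k.
Rearranging, k^(1−α) = s / (n + δ).
k^0.6 = 0.27 / (0.009 + 0.070) = 0.27 / 0.079 = 3.4177
k* = 3.4177^(1/0.6) ≈ 7.7545

k* ≈ 7.75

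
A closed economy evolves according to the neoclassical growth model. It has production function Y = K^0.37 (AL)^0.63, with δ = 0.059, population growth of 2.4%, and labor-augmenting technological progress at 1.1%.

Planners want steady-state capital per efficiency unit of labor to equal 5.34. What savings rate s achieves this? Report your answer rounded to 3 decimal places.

s ≈ 0.270

Steady state requires s·f(k) = (n + g + δ)·k, i.e. s·k^α = (n + g + δ)·k.
So s / (n + g + δ) = (k*)^(1−α) = 5.34^0.63 = 2.8731.
Therefore s = 2.8731 × (n + g + δ) = 2.8731 × 0.094 = 0.2701.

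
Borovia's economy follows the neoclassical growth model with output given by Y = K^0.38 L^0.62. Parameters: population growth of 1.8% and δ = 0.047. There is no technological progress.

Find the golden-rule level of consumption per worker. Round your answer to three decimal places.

c_gold ≈ 1.830

At the golden rule, f'(k) = n + δ, so α·k^(α−1) = n + δ and k_gold = (α/(n + δ))^(1/(1−α)).
k_gold = (0.38/0.065)^(1/0.62) = 5.8462^1.6129 ≈ 17.2540
c_gold = f(k_gold) − (n + δ)·k_gold = 2.9513 − 0.065×17.2540 ≈ 1.8298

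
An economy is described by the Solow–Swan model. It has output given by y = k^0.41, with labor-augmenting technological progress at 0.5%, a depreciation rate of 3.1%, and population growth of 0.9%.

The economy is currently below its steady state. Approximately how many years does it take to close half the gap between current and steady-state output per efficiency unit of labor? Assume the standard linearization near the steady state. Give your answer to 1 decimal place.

Near the steady state the convergence rate is λ = (1 − α)(n + g + δ).
λ = (1 − 0.41) × 0.045 = 0.59 × 0.045 = 0.02655
Half-life = ln 2 / λ = 0.6931 / 0.02655 ≈ 26.11 years

half-life ≈ 26.1 years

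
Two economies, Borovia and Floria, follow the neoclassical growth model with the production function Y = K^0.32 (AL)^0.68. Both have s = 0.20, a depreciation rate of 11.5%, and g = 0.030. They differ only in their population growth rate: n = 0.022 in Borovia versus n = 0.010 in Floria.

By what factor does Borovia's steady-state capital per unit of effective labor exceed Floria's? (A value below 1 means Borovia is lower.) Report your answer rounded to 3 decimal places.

Steady-state k* = [s/(n + g + δ)]^(1/(1−α)), so the ratio is [ (s_B/(n + g + δ)_B) / (s_F/(n + g + δ)_F) ]^1.4706.
s_B/(n + g + δ)_B = 0.20/0.167 = 1.1976; s_F/(n + g + δ)_F = 0.20/0.155 = 1.2903.
Ratio = (1.1976/1.2903)^1.4706 = 0.9282^1.4706 ≈ 0.8962

k*_B / k*_F ≈ 0.896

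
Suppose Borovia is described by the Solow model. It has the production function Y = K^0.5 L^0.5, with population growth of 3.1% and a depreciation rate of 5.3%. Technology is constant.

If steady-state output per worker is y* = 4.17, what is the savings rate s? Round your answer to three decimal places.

s ≈ 0.350

Steady state requires s·f(k) = (n + δ)·k, i.e. s·k^α = (n + δ)·k.
Since y* = [s/(n + δ)]^(α/(1−α)), we have s/(n + δ) = (y*)^((1−α)/α) = 4.17^1 = 4.1700.
Therefore s = 4.1700 × (n + δ) = 4.1700 × 0.084 = 0.3503.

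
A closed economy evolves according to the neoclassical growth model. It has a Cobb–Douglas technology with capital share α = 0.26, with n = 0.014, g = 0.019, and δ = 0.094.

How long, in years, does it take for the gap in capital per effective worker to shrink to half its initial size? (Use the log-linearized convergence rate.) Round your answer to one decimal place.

Near the steady state the convergence rate is λ = (1 − α)(n + g + δ).
λ = (1 − 0.26) × 0.127 = 0.74 × 0.127 = 0.09398
Half-life = ln 2 / λ = 0.6931 / 0.09398 ≈ 7.37 years

about 7.4 years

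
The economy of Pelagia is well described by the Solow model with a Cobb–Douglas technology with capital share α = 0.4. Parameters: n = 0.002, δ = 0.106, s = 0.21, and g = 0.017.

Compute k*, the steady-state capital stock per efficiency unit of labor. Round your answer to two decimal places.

At the steady state, Δk = 0, so s·k^α = (n + g + δ)·k.
Dividing both sides by k: k^(1−α) = s / (n + g + δ).
k^0.6 = 0.21 / (0.002 + 0.017 + 0.106) = 0.21 / 0.125 = 1.6800
k* = 1.6800^(1/0.6) ≈ 2.3742

k* ≈ 2.37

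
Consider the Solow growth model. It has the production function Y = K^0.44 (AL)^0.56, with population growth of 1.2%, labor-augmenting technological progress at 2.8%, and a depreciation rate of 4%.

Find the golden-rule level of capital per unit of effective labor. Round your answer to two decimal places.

The golden rule sets f'(k) = n + g + δ, i.e. α·k^(α−1) = n + g + δ.
So k^(1−α) = α / (n + g + δ) = 0.44 / 0.080 = 5.5000.
k_gold = 5.5000^(1/0.56) ≈ 20.9931

k_gold ≈ 20.99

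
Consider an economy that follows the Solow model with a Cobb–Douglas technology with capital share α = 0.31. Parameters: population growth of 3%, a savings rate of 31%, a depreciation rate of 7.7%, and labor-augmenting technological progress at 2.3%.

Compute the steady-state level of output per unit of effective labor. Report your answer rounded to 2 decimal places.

y* ≈ 1.48

At the steady state, Δk = 0, so s·k^α = (n + g + δ)·k.
Rearranging, k^(1−α) = s / (n + g + δ).
k^0.69 = 0.31 / (0.030 + 0.023 + 0.077) = 0.31 / 0.130 = 2.3846
k* = 2.3846^(1/0.69) ≈ 3.5235
y* = (k*)^α = 3.5235^0.31 ≈ 1.4776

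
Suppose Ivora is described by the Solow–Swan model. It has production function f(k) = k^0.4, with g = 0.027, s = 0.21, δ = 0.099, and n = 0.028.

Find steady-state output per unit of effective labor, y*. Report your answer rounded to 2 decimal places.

Steady state requires s·f(k) = (n + g + δ)·k, i.e. s·k^α = (n + g + δ)·k.
Rearranging, k^(1−α) = s / (n + g + δ).
k^0.6 = 0.21 / (0.028 + 0.027 + 0.099) = 0.21 / 0.154 = 1.3636
k* = 1.3636^(1/0.6) ≈ 1.6768
y* = (k*)^α = 1.6768^0.4 ≈ 1.2297

y* = 1.23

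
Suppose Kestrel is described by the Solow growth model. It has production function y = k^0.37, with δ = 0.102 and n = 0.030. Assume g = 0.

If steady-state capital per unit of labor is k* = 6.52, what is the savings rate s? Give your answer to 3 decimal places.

At the steady state, Δk = 0, so s·k^α = (n + δ)·k.
So s / (n + δ) = (k*)^(1−α) = 6.52^0.63 = 3.2582.
Therefore s = 3.2582 × (n + δ) = 3.2582 × 0.132 = 0.4301.

s ≈ 0.430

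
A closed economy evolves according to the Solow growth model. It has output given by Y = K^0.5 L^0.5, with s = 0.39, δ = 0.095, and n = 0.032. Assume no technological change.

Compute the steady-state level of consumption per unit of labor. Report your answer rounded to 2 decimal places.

c* = 1.87

Steady state requires s·f(k) = (n + δ)·k, i.e. s·k^α = (n + δ)·k.
Rearranging, k^(1−α) = s / (n + δ).
k^0.5 = 0.39 / (0.032 + 0.095) = 0.39 / 0.127 = 3.0709
k* = 3.0709^(1/0.5) ≈ 9.4304
y* = (k*)^α = 9.4304^0.5 ≈ 3.0709
c* = (1 − s)·y* = (1 − 0.39) × 3.0709 ≈ 1.8732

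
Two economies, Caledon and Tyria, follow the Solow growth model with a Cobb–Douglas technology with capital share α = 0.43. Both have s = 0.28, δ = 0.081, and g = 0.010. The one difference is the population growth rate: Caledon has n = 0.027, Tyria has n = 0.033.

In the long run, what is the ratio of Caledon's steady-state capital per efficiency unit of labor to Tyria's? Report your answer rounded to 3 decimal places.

Steady-state k* = [s/(n + g + δ)]^(1/(1−α)), so the ratio is [ (s_C/(n + g + δ)_C) / (s_T/(n + g + δ)_T) ]^1.7544.
s_C/(n + g + δ)_C = 0.28/0.118 = 2.3729; s_T/(n + g + δ)_T = 0.28/0.124 = 2.2581.
Ratio = (2.3729/2.2581)^1.7544 = 1.0508^1.7544 ≈ 1.0908

k*_C / k*_T ≈ 1.091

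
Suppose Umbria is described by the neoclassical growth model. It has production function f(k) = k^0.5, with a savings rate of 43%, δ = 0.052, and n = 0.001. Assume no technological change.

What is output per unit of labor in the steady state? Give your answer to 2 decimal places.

y* = 8.11

At the steady state, Δk = 0, so s·k^α = (n + δ)·k.
Dividing both sides by k: k^(1−α) = s / (n + δ).
k^0.5 = 0.43 / (0.001 + 0.052) = 0.43 / 0.053 = 8.1132
k* = 8.1132^(1/0.5) ≈ 65.8240
y* = (k*)^α = 65.8240^0.5 ≈ 8.1132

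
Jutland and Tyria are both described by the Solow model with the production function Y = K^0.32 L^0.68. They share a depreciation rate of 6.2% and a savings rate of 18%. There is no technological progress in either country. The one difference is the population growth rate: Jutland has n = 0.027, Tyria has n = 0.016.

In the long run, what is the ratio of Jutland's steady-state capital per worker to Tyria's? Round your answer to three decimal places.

k*_J / k*_T ≈ 0.824

Steady-state k* = [s/(n + δ)]^(1/(1−α)), so the ratio is [ (s_J/(n + δ)_J) / (s_T/(n + δ)_T) ]^1.4706.
s_J/(n + δ)_J = 0.18/0.089 = 2.0225; s_T/(n + δ)_T = 0.18/0.078 = 2.3077.
Ratio = (2.0225/2.3077)^1.4706 = 0.8764^1.4706 ≈ 0.8236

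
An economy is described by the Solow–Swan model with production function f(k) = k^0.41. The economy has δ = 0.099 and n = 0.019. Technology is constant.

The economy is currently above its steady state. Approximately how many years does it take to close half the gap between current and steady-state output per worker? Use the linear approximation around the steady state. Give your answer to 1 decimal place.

t_½ ≈ 10.0 years

Near the steady state the convergence rate is λ = (1 − α)(n + δ).
λ = (1 − 0.41) × 0.118 = 0.59 × 0.118 = 0.06962
Half-life = ln 2 / λ = 0.6931 / 0.06962 ≈ 9.96 years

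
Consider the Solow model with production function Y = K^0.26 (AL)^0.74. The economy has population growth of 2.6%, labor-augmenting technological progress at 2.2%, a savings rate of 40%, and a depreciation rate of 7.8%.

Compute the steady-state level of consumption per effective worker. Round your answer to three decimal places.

c* ≈ 0.900

Steady state requires s·f(k) = (n + g + δ)·k, i.e. s·k^α = (n + g + δ)·k.
Dividing both sides by k: k^(1−α) = s / (n + g + δ).
k^0.74 = 0.40 / (0.026 + 0.022 + 0.078) = 0.40 / 0.126 = 3.1746
k* = 3.1746^(1/0.74) ≈ 4.7639
y* = (k*)^α = 4.7639^0.26 ≈ 1.5006
c* = (1 − s)·y* = (1 − 0.40) × 1.5006 ≈ 0.9004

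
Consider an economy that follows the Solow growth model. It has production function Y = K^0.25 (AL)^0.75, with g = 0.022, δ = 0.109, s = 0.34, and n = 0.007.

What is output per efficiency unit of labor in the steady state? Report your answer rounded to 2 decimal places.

At the steady state, Δk = 0, so s·k^α = (n + g + δ)·k.
Dividing both sides by k: k^(1−α) = s / (n + g + δ).
k^0.75 = 0.34 / (0.007 + 0.022 + 0.109) = 0.34 / 0.138 = 2.4638
k* = 2.4638^(1/0.75) ≈ 3.3277
y* = (k*)^α = 3.3277^0.25 ≈ 1.3506

y* = 1.35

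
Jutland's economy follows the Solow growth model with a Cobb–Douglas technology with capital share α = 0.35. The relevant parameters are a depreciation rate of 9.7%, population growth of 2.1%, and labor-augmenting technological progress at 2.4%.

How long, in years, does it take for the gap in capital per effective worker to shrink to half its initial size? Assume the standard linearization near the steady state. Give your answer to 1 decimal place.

Near the steady state the convergence rate is λ = (1 − α)(n + g + δ).
λ = (1 − 0.35) × 0.142 = 0.65 × 0.142 = 0.0923
Half-life = ln 2 / λ = 0.6931 / 0.0923 ≈ 7.51 years

about 7.5 years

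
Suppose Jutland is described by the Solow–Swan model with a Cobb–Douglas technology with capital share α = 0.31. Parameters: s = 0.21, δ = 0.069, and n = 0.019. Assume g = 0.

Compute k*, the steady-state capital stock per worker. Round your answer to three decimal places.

In steady state, investment equals break-even investment: s·k^α = (n + δ)·k.
Rearranging, k^(1−α) = s / (n + δ).
k^0.69 = 0.21 / (0.019 + 0.069) = 0.21 / 0.088 = 2.3864
k* = 2.3864^(1/0.69) ≈ 3.5274

k* = 3.527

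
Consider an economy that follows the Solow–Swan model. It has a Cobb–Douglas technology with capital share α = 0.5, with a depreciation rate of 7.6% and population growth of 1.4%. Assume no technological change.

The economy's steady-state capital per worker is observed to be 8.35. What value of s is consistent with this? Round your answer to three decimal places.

At the steady state, Δk = 0, so s·k^α = (n + δ)·k.
So s / (n + δ) = (k*)^(1−α) = 8.35^0.5 = 2.8896.
Therefore s = 2.8896 × (n + δ) = 2.8896 × 0.090 = 0.2601.

s ≈ 0.260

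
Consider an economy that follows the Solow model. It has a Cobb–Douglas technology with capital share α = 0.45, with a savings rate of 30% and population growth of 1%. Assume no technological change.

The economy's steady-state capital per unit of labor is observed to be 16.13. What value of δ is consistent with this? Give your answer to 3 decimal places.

In steady state, investment equals break-even investment: s·k^α = (n + δ)·k.
So s / (n + δ) = (k*)^(1−α) = 16.13^0.55 = 4.6153.
Therefore n + δ = s / 4.6153 = 0.30 / 4.6153 = 0.0650, so δ = 0.0650 − 0.010 = 0.0550.

δ ≈ 0.055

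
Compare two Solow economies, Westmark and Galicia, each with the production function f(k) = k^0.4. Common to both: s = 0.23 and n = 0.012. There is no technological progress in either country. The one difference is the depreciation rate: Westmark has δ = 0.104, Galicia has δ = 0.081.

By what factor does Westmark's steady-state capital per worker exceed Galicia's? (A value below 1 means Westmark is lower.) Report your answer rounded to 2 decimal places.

ratio ≈ 0.69

Steady-state k* = [s/(n + δ)]^(1/(1−α)), so the ratio is [ (s_W/(n + δ)_W) / (s_G/(n + δ)_G) ]^1.6667.
s_W/(n + δ)_W = 0.23/0.116 = 1.9828; s_G/(n + δ)_G = 0.23/0.093 = 2.4731.
Ratio = (1.9828/2.4731)^1.6667 = 0.8017^1.6667 ≈ 0.6919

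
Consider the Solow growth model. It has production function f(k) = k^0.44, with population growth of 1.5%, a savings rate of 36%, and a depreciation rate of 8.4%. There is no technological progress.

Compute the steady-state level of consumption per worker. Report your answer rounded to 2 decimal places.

c* = 1.76

At the steady state, Δk = 0, so s·k^α = (n + δ)·k.
Rearranging, k^(1−α) = s / (n + δ).
k^0.56 = 0.36 / (0.015 + 0.084) = 0.36 / 0.099 = 3.6364
k* = 3.6364^(1/0.56) ≈ 10.0277
y* = (k*)^α = 10.0277^0.44 ≈ 2.7576
c* = (1 − s)·y* = (1 − 0.36) × 2.7576 ≈ 1.7649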